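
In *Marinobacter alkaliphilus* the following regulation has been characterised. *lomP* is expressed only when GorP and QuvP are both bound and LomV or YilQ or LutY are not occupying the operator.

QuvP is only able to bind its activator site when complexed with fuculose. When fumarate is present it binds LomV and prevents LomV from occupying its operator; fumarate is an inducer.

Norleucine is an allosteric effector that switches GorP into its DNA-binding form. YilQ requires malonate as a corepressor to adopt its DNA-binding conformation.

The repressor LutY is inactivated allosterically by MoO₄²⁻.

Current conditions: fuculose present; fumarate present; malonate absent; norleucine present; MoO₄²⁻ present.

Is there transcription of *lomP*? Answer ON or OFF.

ON

Norleucine is present, so GorP is active.
Fumarate is present, so LomV is inactive.
Malonate is absent, so YilQ is inactive.
MoO₄²⁻ is present, so LutY is inactive.
Fuculose is present, so QuvP is active.
No repressor is bound and GorP and QuvP are active, so *lomP* is transcribed.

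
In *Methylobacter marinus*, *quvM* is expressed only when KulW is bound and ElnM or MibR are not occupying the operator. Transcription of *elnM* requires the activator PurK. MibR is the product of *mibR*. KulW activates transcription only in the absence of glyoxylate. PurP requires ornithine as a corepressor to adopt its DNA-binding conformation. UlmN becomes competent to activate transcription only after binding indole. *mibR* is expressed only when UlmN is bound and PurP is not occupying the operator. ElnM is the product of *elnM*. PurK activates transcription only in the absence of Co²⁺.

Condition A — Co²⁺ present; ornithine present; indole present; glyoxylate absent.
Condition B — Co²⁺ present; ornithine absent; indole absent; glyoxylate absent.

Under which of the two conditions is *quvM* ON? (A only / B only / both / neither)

both

Condition A:
Co²⁺ is present, so PurK is inactive.
Required activator PurK is absent, so *elnM* is not transcribed.
So ElnM is not produced.
Ornithine is present, so PurP is active.
Indole is present, so UlmN is active.
With repressor PurP bound, *mibR* is not transcribed.
So MibR is not produced.
Glyoxylate is absent, so KulW is active.
No repressor is bound and KulW is active, so *quvM* is transcribed.
→ *quvM* is ON in A.
Condition B:
Co²⁺ is present, so PurK is inactive.
Required activator PurK is absent, so *elnM* is not transcribed.
So ElnM is not produced.
Ornithine is absent, so PurP is inactive.
Indole is absent, so UlmN is inactive.
Required activator UlmN is absent, so *mibR* is not transcribed.
So MibR is not produced.
Glyoxylate is absent, so KulW is active.
No repressor is bound and KulW is active, so *quvM* is transcribed.
→ *quvM* is ON in B.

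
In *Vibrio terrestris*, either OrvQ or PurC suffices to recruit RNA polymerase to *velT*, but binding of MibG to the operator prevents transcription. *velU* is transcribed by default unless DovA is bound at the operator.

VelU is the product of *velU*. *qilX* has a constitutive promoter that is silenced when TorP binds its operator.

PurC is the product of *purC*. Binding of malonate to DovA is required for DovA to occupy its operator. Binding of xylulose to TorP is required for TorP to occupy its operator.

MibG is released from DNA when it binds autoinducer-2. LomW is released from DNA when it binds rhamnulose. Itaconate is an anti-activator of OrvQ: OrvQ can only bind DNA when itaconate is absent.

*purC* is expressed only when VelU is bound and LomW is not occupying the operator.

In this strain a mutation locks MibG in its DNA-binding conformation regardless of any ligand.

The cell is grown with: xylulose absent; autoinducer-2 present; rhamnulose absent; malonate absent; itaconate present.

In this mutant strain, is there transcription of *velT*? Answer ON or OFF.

Itaconate is present, so OrvQ is inactive.
MibG is constitutively active in this strain.
Malonate is absent, so DovA is inactive.
With no repressor bound, *velU* is transcribed.
So VelU is produced and active.
Rhamnulose is absent, so LomW is active.
With repressor LomW bound, *purC* is not transcribed.
So PurC is not produced.
With repressor MibG bound, *velT* is not transcribed.

OFF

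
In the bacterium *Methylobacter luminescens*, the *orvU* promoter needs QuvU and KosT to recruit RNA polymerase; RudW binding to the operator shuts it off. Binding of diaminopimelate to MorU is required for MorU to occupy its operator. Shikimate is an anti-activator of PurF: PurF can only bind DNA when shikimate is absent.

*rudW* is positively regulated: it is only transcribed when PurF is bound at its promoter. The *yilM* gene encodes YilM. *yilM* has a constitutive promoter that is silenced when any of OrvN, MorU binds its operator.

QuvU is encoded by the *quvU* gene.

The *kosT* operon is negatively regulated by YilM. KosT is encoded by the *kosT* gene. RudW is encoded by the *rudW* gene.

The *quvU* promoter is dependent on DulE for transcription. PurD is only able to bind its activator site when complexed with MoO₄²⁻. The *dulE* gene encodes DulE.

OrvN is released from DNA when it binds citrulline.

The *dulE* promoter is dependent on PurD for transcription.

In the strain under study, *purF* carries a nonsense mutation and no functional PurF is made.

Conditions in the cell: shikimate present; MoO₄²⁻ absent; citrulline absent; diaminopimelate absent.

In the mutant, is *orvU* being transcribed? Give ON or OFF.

MoO₄²⁻ is absent, so PurD is inactive.
Required activator PurD is absent, so *dulE* is not transcribed.
So DulE is not produced.
Required activator DulE is absent, so *quvU* is not transcribed.
So QuvU is not produced.
PurF is non-functional in this strain, so it has no effect.
Required activator PurF is absent, so *rudW* is not transcribed.
So RudW is not produced.
Citrulline is absent, so OrvN is active.
Diaminopimelate is absent, so MorU is inactive.
With repressor OrvN bound, *yilM* is not transcribed.
So YilM is not produced.
With no repressor bound, *kosT* is transcribed.
So KosT is produced and active.
Required activator QuvU is absent, so *orvU* is not transcribed.

OFF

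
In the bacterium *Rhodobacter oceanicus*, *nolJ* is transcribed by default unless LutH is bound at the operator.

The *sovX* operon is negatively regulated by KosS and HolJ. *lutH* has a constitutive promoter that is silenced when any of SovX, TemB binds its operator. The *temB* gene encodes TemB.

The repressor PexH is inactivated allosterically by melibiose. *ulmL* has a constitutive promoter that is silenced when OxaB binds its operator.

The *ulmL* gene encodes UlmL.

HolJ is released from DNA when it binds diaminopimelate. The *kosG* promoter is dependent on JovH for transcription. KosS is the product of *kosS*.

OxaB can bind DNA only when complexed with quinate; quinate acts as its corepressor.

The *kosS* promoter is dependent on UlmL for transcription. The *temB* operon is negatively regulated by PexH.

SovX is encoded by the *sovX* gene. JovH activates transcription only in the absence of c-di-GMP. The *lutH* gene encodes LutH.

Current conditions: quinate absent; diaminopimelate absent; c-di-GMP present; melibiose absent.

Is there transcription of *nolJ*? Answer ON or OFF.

Quinate is absent, so OxaB is inactive.
With no repressor bound, *ulmL* is transcribed.
So UlmL is produced and active.
No repressor is bound and UlmL is active, so *kosS* is transcribed.
So KosS is produced and active.
Diaminopimelate is absent, so HolJ is active.
With repressor KosS bound, *sovX* is not transcribed.
So SovX is not produced.
Melibiose is absent, so PexH is active.
With repressor PexH bound, *temB* is not transcribed.
So TemB is not produced.
With no repressor bound, *lutH* is transcribed.
So LutH is produced and active.
With repressor LutH bound, *nolJ* is not transcribed.

OFF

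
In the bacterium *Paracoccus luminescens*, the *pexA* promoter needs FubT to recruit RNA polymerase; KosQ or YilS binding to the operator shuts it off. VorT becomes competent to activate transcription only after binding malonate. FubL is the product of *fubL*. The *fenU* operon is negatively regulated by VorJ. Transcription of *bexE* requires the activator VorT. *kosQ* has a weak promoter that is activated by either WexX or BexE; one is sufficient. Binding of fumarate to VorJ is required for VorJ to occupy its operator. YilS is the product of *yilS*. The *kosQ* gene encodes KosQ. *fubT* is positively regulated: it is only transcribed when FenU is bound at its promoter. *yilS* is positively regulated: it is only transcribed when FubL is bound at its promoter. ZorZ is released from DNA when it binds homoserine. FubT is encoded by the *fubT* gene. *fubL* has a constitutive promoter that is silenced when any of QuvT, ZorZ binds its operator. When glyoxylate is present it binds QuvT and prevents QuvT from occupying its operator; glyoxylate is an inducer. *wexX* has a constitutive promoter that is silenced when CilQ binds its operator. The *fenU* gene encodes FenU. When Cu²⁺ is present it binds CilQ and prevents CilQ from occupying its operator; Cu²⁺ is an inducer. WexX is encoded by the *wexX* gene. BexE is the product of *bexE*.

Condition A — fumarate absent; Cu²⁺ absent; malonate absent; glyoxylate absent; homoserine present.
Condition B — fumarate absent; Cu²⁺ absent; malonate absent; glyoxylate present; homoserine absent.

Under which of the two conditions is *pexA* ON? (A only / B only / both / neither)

Condition A:
Fumarate is absent, so VorJ is inactive.
With no repressor bound, *fenU* is transcribed.
So FenU is produced and active.
No repressor is bound and FenU is active, so *fubT* is transcribed.
So FubT is produced and active.
Cu²⁺ is absent, so CilQ is active.
With repressor CilQ bound, *wexX* is not transcribed.
So WexX is not produced.
Malonate is absent, so VorT is inactive.
Required activator VorT is absent, so *bexE* is not transcribed.
So BexE is not produced.
No activator is available at the *kosQ* promoter, so *kosQ* is not transcribed.
So KosQ is not produced.
Glyoxylate is absent, so QuvT is active.
Homoserine is present, so ZorZ is inactive.
With repressor QuvT bound, *fubL* is not transcribed.
So FubL is not produced.
Required activator FubL is absent, so *yilS* is not transcribed.
So YilS is not produced.
No repressor is bound and FubT is active, so *pexA* is transcribed.
→ *pexA* is ON in A.
Condition B:
Fumarate is absent, so VorJ is inactive.
With no repressor bound, *fenU* is transcribed.
So FenU is produced and active.
No repressor is bound and FenU is active, so *fubT* is transcribed.
So FubT is produced and active.
Cu²⁺ is absent, so CilQ is active.
With repressor CilQ bound, *wexX* is not transcribed.
So WexX is not produced.
Malonate is absent, so VorT is inactive.
Required activator VorT is absent, so *bexE* is not transcribed.
So BexE is not produced.
No activator is available at the *kosQ* promoter, so *kosQ* is not transcribed.
So KosQ is not produced.
Glyoxylate is present, so QuvT is inactive.
Homoserine is absent, so ZorZ is active.
With repressor ZorZ bound, *fubL* is not transcribed.
So FubL is not produced.
Required activator FubL is absent, so *yilS* is not transcribed.
So YilS is not produced.
No repressor is bound and FubT is active, so *pexA* is transcribed.
→ *pexA* is ON in B.

both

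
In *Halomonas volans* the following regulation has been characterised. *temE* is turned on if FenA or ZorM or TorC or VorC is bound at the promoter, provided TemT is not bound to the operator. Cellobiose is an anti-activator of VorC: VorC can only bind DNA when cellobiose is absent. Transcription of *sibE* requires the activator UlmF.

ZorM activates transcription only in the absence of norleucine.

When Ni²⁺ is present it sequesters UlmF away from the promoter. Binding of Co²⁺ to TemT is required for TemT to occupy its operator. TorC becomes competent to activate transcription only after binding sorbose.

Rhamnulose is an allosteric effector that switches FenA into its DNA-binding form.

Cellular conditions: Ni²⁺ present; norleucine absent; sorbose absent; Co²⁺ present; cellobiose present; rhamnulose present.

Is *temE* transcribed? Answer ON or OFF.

OFF

Co²⁺ is present, so TemT is active.
Rhamnulose is present, so FenA is active.
Norleucine is absent, so ZorM is active.
Sorbose is absent, so TorC is inactive.
Cellobiose is present, so VorC is inactive.
With repressor TemT bound, *temE* is not transcribed.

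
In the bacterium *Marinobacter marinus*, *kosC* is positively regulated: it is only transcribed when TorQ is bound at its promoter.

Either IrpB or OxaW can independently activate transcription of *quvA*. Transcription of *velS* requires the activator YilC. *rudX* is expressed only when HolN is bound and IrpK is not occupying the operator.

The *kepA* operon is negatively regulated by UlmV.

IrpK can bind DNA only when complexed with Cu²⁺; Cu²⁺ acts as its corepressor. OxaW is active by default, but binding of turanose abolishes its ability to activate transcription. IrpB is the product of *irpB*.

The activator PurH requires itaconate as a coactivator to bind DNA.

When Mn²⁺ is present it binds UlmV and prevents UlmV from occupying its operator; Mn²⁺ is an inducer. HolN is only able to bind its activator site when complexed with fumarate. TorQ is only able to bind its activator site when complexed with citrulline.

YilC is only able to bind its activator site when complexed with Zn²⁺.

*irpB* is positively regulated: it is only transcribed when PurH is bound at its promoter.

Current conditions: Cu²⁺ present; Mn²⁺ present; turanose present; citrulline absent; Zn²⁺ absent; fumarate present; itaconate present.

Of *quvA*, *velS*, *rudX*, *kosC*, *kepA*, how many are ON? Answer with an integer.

2

Itaconate is present, so PurH is active.
No repressor is bound and PurH is active, so *irpB* is transcribed.
So IrpB is produced and active.
Turanose is present, so OxaW is inactive.
Activator IrpB is present, so *quvA* is transcribed.
→ *quvA* is ON.
Zn²⁺ is absent, so YilC is inactive.
Required activator YilC is absent, so *velS* is not transcribed.
→ *velS* is OFF.
Cu²⁺ is present, so IrpK is active.
Fumarate is present, so HolN is active.
With repressor IrpK bound, *rudX* is not transcribed.
→ *rudX* is OFF.
Citrulline is absent, so TorQ is inactive.
Required activator TorQ is absent, so *kosC* is not transcribed.
→ *kosC* is OFF.
Mn²⁺ is present, so UlmV is inactive.
With no repressor bound, *kepA* is transcribed.
→ *kepA* is ON.
2 of the 5 genes are transcribed.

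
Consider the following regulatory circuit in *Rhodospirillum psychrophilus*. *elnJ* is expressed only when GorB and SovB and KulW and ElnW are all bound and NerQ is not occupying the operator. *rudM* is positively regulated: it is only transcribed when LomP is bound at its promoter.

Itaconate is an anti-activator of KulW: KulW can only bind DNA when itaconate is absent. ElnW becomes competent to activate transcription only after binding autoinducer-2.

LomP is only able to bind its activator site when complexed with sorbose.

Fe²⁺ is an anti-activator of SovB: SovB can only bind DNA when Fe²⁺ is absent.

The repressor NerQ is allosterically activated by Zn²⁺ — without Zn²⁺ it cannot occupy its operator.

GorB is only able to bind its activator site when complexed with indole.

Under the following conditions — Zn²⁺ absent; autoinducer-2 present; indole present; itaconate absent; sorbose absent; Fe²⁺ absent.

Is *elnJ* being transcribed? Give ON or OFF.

ON

Indole is present, so GorB is active.
Fe²⁺ is absent, so SovB is active.
Itaconate is absent, so KulW is active.
Zn²⁺ is absent, so NerQ is inactive.
Autoinducer-2 is present, so ElnW is active.
No repressor is bound and GorB and SovB and KulW and ElnW are active, so *elnJ* is transcribed.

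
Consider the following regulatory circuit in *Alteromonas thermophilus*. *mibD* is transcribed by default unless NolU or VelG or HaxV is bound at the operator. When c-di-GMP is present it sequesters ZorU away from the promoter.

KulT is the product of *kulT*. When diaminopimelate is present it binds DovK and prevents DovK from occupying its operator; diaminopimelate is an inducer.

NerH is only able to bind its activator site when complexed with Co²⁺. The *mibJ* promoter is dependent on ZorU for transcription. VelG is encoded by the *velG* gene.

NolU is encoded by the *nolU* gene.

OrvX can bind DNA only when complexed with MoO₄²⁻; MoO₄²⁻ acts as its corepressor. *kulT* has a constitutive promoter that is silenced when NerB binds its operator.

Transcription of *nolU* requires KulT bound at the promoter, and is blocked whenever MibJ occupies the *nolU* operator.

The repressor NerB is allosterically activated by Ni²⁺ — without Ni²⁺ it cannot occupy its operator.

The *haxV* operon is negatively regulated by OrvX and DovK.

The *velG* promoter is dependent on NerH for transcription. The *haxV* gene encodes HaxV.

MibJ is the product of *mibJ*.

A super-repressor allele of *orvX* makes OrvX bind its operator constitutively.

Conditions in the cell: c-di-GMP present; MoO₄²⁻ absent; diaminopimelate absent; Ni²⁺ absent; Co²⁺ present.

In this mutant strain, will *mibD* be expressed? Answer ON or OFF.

OFF

Ni²⁺ is absent, so NerB is inactive.
With no repressor bound, *kulT* is transcribed.
So KulT is produced and active.
c-di-GMP is present, so ZorU is inactive.
Required activator ZorU is absent, so *mibJ* is not transcribed.
So MibJ is not produced.
No repressor is bound and KulT is active, so *nolU* is transcribed.
So NolU is produced and active.
Co²⁺ is present, so NerH is active.
No repressor is bound and NerH is active, so *velG* is transcribed.
So VelG is produced and active.
OrvX is constitutively active in this strain.
Diaminopimelate is absent, so DovK is active.
With repressor OrvX bound, *haxV* is not transcribed.
So HaxV is not produced.
With repressor NolU bound, *mibD* is not transcribed.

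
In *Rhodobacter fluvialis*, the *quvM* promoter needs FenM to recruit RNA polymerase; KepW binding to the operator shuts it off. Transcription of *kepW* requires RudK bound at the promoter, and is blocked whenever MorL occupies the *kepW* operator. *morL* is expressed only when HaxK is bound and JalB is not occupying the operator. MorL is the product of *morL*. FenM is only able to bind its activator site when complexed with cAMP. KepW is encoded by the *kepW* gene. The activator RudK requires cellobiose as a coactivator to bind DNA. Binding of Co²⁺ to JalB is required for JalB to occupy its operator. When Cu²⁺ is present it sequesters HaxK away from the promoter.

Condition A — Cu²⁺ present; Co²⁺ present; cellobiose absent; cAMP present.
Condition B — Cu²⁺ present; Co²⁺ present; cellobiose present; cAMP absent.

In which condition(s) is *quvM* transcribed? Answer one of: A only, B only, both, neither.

Condition A:
Cu²⁺ is present, so HaxK is inactive.
Co²⁺ is present, so JalB is active.
With repressor JalB bound, *morL* is not transcribed.
So MorL is not produced.
Cellobiose is absent, so RudK is inactive.
Required activator RudK is absent, so *kepW* is not transcribed.
So KepW is not produced.
cAMP is present, so FenM is active.
No repressor is bound and FenM is active, so *quvM* is transcribed.
→ *quvM* is ON in A.
Condition B:
Cu²⁺ is present, so HaxK is inactive.
Co²⁺ is present, so JalB is active.
With repressor JalB bound, *morL* is not transcribed.
So MorL is not produced.
Cellobiose is present, so RudK is active.
No repressor is bound and RudK is active, so *kepW* is transcribed.
So KepW is produced and active.
cAMP is absent, so FenM is inactive.
With repressor KepW bound, *quvM* is not transcribed.
→ *quvM* is OFF in B.

A only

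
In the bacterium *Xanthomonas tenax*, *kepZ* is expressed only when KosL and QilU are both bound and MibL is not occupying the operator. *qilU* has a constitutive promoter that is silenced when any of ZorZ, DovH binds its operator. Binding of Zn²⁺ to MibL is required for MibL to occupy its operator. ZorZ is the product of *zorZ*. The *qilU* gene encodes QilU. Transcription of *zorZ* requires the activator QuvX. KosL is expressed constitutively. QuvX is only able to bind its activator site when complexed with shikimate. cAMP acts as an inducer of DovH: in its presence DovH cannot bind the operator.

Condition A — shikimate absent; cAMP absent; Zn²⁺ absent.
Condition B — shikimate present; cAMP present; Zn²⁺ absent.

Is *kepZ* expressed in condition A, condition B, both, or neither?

neither

Condition A:
KosL is produced constitutively and is active.
Shikimate is absent, so QuvX is inactive.
Required activator QuvX is absent, so *zorZ* is not transcribed.
So ZorZ is not produced.
cAMP is absent, so DovH is active.
With repressor DovH bound, *qilU* is not transcribed.
So QilU is not produced.
Zn²⁺ is absent, so MibL is inactive.
Required activator QilU is absent, so *kepZ* is not transcribed.
→ *kepZ* is OFF in A.
Condition B:
KosL is produced constitutively and is active.
Shikimate is present, so QuvX is active.
No repressor is bound and QuvX is active, so *zorZ* is transcribed.
So ZorZ is produced and active.
cAMP is present, so DovH is inactive.
With repressor ZorZ bound, *qilU* is not transcribed.
So QilU is not produced.
Zn²⁺ is absent, so MibL is inactive.
Required activator QilU is absent, so *kepZ* is not transcribed.
→ *kepZ* is OFF in B.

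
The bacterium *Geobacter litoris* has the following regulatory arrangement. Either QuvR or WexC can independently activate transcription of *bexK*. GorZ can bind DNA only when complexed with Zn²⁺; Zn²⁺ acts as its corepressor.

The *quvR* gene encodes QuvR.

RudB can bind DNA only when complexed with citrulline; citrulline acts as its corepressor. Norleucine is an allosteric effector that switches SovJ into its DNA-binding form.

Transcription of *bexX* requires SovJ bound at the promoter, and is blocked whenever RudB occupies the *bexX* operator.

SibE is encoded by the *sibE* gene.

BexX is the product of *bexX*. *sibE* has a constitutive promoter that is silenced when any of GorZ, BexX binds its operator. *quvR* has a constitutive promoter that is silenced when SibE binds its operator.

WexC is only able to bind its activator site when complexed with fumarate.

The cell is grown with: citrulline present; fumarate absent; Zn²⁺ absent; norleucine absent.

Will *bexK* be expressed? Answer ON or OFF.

Zn²⁺ is absent, so GorZ is inactive.
Norleucine is absent, so SovJ is inactive.
Citrulline is present, so RudB is active.
With repressor RudB bound, *bexX* is not transcribed.
So BexX is not produced.
With no repressor bound, *sibE* is transcribed.
So SibE is produced and active.
With repressor SibE bound, *quvR* is not transcribed.
So QuvR is not produced.
Fumarate is absent, so WexC is inactive.
No activator is available at the *bexK* promoter, so *bexK* is not transcribed.

OFF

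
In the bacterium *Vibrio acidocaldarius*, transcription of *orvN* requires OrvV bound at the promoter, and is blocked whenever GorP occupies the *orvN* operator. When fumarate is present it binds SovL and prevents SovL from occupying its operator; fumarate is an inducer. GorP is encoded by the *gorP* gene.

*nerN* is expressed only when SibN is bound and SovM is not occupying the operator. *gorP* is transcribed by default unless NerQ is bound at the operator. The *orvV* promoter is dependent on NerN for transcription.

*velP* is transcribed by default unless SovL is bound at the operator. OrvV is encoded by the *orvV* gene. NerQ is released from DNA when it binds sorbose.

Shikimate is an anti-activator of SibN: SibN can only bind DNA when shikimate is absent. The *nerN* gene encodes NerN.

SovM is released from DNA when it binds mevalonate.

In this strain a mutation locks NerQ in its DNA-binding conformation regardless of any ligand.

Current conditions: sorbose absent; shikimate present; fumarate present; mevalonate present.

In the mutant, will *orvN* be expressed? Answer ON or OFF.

NerQ is constitutively active in this strain.
With repressor NerQ bound, *gorP* is not transcribed.
So GorP is not produced.
Mevalonate is present, so SovM is inactive.
Shikimate is present, so SibN is inactive.
Required activator SibN is absent, so *nerN* is not transcribed.
So NerN is not produced.
Required activator NerN is absent, so *orvV* is not transcribed.
So OrvV is not produced.
Required activator OrvV is absent, so *orvN* is not transcribed.

OFF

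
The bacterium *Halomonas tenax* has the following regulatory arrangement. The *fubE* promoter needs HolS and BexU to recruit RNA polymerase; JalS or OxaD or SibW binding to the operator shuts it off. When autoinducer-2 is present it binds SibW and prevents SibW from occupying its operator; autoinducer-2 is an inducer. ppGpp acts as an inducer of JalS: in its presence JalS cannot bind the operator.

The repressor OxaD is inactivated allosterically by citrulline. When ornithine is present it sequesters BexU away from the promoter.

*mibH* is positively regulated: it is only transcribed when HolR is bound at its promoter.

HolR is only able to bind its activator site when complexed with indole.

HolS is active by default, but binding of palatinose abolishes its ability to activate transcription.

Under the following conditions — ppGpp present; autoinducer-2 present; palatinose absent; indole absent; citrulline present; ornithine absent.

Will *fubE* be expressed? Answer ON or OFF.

ppGpp is present, so JalS is inactive.
Citrulline is present, so OxaD is inactive.
Autoinducer-2 is present, so SibW is inactive.
Palatinose is absent, so HolS is active.
Ornithine is absent, so BexU is active.
No repressor is bound and HolS and BexU are active, so *fubE* is transcribed.

ON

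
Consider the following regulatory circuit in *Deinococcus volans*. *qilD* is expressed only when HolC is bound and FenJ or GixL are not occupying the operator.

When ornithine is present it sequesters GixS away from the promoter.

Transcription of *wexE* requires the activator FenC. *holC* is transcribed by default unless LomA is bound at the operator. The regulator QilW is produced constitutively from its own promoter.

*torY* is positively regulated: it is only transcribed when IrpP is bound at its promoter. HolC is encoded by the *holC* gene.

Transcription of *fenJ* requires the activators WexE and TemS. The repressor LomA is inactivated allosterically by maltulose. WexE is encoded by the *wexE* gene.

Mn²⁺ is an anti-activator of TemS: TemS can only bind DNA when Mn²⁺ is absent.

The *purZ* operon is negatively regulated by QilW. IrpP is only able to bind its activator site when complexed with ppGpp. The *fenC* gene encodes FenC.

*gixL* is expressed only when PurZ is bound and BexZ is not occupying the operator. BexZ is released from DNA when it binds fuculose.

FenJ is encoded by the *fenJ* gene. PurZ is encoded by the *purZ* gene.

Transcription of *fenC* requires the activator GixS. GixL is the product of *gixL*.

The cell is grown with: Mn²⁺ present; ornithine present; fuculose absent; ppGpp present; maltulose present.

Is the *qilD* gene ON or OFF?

ON

Maltulose is present, so LomA is inactive.
With no repressor bound, *holC* is transcribed.
So HolC is produced and active.
Ornithine is present, so GixS is inactive.
Required activator GixS is absent, so *fenC* is not transcribed.
So FenC is not produced.
Required activator FenC is absent, so *wexE* is not transcribed.
So WexE is not produced.
Mn²⁺ is present, so TemS is inactive.
Required activator WexE is absent, so *fenJ* is not transcribed.
So FenJ is not produced.
Fuculose is absent, so BexZ is active.
QilW is produced constitutively and is active.
With repressor QilW bound, *purZ* is not transcribed.
So PurZ is not produced.
With repressor BexZ bound, *gixL* is not transcribed.
So GixL is not produced.
No repressor is bound and HolC is active, so *qilD* is transcribed.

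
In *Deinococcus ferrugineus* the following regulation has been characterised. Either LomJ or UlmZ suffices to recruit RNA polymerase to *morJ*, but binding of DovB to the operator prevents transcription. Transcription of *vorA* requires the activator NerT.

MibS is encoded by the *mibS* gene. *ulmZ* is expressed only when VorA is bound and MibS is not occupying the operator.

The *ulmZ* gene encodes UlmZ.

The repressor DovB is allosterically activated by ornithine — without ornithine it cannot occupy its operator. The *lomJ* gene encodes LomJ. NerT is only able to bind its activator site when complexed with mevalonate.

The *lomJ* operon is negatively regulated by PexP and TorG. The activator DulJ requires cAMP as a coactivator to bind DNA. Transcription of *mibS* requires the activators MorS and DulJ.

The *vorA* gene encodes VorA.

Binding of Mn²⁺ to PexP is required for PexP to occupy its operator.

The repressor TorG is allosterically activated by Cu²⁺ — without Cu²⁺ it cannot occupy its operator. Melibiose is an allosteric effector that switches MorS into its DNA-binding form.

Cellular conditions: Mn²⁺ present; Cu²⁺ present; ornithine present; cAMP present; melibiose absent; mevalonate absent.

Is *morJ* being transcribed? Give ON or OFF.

Mn²⁺ is present, so PexP is active.
Cu²⁺ is present, so TorG is active.
With repressor PexP bound, *lomJ* is not transcribed.
So LomJ is not produced.
Melibiose is absent, so MorS is inactive.
cAMP is present, so DulJ is active.
Required activator MorS is absent, so *mibS* is not transcribed.
So MibS is not produced.
Mevalonate is absent, so NerT is inactive.
Required activator NerT is absent, so *vorA* is not transcribed.
So VorA is not produced.
Required activator VorA is absent, so *ulmZ* is not transcribed.
So UlmZ is not produced.
Ornithine is present, so DovB is active.
With repressor DovB bound, *morJ* is not transcribed.

OFF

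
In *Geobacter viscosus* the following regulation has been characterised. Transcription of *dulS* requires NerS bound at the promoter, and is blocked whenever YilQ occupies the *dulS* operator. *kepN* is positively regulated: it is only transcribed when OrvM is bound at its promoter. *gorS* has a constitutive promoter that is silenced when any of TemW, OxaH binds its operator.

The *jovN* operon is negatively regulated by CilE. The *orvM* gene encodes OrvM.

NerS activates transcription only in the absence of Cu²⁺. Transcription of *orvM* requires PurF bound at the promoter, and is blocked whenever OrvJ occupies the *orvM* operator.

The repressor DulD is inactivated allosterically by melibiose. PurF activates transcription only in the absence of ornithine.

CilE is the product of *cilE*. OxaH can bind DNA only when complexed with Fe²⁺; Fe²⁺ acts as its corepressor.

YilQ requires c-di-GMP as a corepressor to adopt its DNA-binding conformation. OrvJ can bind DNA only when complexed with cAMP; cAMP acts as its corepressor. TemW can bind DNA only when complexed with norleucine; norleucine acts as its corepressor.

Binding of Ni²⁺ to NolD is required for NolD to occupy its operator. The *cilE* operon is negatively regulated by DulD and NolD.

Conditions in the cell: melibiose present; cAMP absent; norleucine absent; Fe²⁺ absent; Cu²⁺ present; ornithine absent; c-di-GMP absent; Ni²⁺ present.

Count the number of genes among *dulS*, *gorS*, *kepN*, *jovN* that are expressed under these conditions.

Cu²⁺ is present, so NerS is inactive.
c-di-GMP is absent, so YilQ is inactive.
Required activator NerS is absent, so *dulS* is not transcribed.
→ *dulS* is OFF.
Norleucine is absent, so TemW is inactive.
Fe²⁺ is absent, so OxaH is inactive.
With no repressor bound, *gorS* is transcribed.
→ *gorS* is ON.
Ornithine is absent, so PurF is active.
cAMP is absent, so OrvJ is inactive.
No repressor is bound and PurF is active, so *orvM* is transcribed.
So OrvM is produced and active.
No repressor is bound and OrvM is active, so *kepN* is transcribed.
→ *kepN* is ON.
Melibiose is present, so DulD is inactive.
Ni²⁺ is present, so NolD is active.
With repressor NolD bound, *cilE* is not transcribed.
So CilE is not produced.
With no repressor bound, *jovN* is transcribed.
→ *jovN* is ON.
3 of the 4 genes are transcribed.

3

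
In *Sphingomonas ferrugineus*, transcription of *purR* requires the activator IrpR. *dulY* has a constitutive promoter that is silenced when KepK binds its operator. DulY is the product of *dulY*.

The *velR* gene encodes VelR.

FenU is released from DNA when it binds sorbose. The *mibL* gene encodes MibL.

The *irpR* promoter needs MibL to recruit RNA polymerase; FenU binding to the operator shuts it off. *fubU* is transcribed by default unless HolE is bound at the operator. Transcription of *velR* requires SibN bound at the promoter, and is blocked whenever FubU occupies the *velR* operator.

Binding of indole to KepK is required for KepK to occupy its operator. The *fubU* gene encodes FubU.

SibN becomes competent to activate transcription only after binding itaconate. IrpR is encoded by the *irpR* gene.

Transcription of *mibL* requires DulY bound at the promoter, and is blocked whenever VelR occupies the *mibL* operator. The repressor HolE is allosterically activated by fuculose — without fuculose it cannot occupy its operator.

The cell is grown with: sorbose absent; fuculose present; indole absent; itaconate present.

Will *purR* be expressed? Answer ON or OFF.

Fuculose is present, so HolE is active.
With repressor HolE bound, *fubU* is not transcribed.
So FubU is not produced.
Itaconate is present, so SibN is active.
No repressor is bound and SibN is active, so *velR* is transcribed.
So VelR is produced and active.
Indole is absent, so KepK is inactive.
With no repressor bound, *dulY* is transcribed.
So DulY is produced and active.
With repressor VelR bound, *mibL* is not transcribed.
So MibL is not produced.
Sorbose is absent, so FenU is active.
With repressor FenU bound, *irpR* is not transcribed.
So IrpR is not produced.
Required activator IrpR is absent, so *purR* is not transcribed.

OFF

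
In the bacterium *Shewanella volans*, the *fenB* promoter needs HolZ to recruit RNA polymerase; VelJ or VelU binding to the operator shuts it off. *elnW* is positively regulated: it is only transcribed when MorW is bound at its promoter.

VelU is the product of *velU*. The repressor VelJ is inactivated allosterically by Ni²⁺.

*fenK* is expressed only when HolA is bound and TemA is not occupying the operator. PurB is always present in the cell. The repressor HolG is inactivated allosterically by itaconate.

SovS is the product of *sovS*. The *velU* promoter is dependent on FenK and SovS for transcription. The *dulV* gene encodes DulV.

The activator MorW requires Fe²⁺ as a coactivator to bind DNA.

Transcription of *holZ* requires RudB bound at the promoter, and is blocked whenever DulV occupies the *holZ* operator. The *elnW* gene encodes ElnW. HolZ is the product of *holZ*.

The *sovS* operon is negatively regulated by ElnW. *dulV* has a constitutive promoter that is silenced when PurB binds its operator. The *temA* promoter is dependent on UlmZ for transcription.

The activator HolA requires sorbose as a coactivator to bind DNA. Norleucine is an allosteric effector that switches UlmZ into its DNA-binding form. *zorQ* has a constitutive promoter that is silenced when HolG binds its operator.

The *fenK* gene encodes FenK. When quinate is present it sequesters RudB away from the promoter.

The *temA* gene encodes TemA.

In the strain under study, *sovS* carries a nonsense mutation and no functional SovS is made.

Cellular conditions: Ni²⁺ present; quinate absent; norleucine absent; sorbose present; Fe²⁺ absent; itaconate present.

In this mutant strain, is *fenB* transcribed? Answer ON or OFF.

Ni²⁺ is present, so VelJ is inactive.
PurB is produced constitutively and is active.
With repressor PurB bound, *dulV* is not transcribed.
So DulV is not produced.
Quinate is absent, so RudB is active.
No repressor is bound and RudB is active, so *holZ* is transcribed.
So HolZ is produced and active.
Norleucine is absent, so UlmZ is inactive.
Required activator UlmZ is absent, so *temA* is not transcribed.
So TemA is not produced.
Sorbose is present, so HolA is active.
No repressor is bound and HolA is active, so *fenK* is transcribed.
So FenK is produced and active.
SovS is non-functional in this strain, so it has no effect.
Required activator SovS is absent, so *velU* is not transcribed.
So VelU is not produced.
No repressor is bound and HolZ is active, so *fenB* is transcribed.

ON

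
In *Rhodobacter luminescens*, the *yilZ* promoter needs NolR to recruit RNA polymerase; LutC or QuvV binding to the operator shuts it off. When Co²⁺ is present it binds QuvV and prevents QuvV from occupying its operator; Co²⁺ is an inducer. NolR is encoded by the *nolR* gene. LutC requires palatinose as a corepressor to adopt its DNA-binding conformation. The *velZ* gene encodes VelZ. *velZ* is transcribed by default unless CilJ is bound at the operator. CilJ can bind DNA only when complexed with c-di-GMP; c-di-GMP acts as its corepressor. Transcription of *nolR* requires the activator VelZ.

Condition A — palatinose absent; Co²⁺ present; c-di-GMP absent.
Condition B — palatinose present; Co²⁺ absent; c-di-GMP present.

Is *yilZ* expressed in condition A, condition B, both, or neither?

Condition A:
Palatinose is absent, so LutC is inactive.
Co²⁺ is present, so QuvV is inactive.
c-di-GMP is absent, so CilJ is inactive.
With no repressor bound, *velZ* is transcribed.
So VelZ is produced and active.
No repressor is bound and VelZ is active, so *nolR* is transcribed.
So NolR is produced and active.
No repressor is bound and NolR is active, so *yilZ* is transcribed.
→ *yilZ* is ON in A.
Condition B:
Palatinose is present, so LutC is active.
Co²⁺ is absent, so QuvV is active.
c-di-GMP is present, so CilJ is active.
With repressor CilJ bound, *velZ* is not transcribed.
So VelZ is not produced.
Required activator VelZ is absent, so *nolR* is not transcribed.
So NolR is not produced.
With repressor LutC bound, *yilZ* is not transcribed.
→ *yilZ* is OFF in B.

A only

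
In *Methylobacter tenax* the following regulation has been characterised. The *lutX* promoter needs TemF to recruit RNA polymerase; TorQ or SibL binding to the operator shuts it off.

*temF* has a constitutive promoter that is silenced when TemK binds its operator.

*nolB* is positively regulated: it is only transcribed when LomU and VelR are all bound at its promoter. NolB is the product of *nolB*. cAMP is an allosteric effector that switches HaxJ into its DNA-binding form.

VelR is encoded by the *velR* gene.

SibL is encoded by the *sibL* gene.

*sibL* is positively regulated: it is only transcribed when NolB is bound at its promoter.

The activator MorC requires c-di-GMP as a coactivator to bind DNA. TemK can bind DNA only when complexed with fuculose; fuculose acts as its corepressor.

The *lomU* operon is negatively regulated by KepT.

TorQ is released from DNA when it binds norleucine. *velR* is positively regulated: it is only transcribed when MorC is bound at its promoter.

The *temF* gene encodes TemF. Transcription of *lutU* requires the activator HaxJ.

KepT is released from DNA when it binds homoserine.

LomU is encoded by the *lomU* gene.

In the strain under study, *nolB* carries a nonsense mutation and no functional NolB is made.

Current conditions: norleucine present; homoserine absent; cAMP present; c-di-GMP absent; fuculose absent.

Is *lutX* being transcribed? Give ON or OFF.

ON

Norleucine is present, so TorQ is inactive.
Fuculose is absent, so TemK is inactive.
With no repressor bound, *temF* is transcribed.
So TemF is produced and active.
NolB is non-functional in this strain, so it has no effect.
Required activator NolB is absent, so *sibL* is not transcribed.
So SibL is not produced.
No repressor is bound and TemF is active, so *lutX* is transcribed.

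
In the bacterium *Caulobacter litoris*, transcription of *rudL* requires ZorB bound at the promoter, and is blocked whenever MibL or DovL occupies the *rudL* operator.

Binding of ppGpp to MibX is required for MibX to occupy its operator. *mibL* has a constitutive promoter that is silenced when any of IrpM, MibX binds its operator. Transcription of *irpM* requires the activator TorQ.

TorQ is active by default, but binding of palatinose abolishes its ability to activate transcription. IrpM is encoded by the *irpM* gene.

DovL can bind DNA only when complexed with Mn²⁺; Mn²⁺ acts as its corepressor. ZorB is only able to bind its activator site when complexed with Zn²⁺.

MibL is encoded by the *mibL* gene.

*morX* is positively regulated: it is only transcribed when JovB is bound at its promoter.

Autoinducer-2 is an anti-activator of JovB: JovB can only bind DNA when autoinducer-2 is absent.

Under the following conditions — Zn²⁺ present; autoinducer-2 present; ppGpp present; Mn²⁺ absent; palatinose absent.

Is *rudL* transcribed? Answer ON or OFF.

Palatinose is absent, so TorQ is active.
No repressor is bound and TorQ is active, so *irpM* is transcribed.
So IrpM is produced and active.
ppGpp is present, so MibX is active.
With repressor IrpM bound, *mibL* is not transcribed.
So MibL is not produced.
Mn²⁺ is absent, so DovL is inactive.
Zn²⁺ is present, so ZorB is active.
No repressor is bound and ZorB is active, so *rudL* is transcribed.

ON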